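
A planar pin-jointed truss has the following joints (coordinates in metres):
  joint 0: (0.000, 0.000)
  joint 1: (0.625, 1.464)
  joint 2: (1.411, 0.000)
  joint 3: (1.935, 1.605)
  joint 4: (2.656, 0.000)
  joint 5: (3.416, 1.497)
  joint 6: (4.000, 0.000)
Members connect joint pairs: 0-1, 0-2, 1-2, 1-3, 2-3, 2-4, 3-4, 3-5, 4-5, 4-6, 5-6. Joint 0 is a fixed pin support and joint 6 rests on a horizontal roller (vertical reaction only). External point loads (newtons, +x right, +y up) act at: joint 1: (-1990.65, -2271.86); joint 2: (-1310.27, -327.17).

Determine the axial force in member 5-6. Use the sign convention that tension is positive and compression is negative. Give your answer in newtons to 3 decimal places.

N=7 nodes, M=11 members, R=3 reactions → 2N=14, M+R=14
member 0 (0-1): L=1.5918, (cx,cy)=(0.3926,0.9197)
member 1 (0-2): L=1.4110, (cx,cy)=(1.0000,0.0000)
member 2 (1-2): L=1.6617, (cx,cy)=(0.4730,-0.8811)
member 3 (1-3): L=1.3176, (cx,cy)=(0.9943,0.1070)
member 4 (2-3): L=1.6884, (cx,cy)=(0.3104,0.9506)
member 5 (2-4): L=1.2450, (cx,cy)=(1.0000,0.0000)
member 6 (3-4): L=1.7595, (cx,cy)=(0.4098,-0.9122)
member 7 (3-5): L=1.4849, (cx,cy)=(0.9974,-0.0727)
member 8 (4-5): L=1.6789, (cx,cy)=(0.4527,0.8917)
member 9 (4-6): L=1.3440, (cx,cy)=(1.0000,0.0000)
member 10 (5-6): L=1.6069, (cx,cy)=(0.3634,-0.9316)
solve A·x = −loads:
  F[0-1] = -3106.6993 N (compression)
  F[0-2] = -2081.1366 N (compression)
  F[1-2] = +717.1223 N (tension)
  F[1-3] = +434.1445 N (tension)
  F[2-3] = -320.4759 N (compression)
  F[2-4] = -332.1891 N (compression)
  F[3-4] = +265.1760 N (tension)
  F[3-5] = +224.1205 N (tension)
  F[4-5] = -271.2775 N (compression)
  F[4-6] = -100.7236 N (compression)
  F[5-6] = +277.1419 N (tension)
  Rx@0 = +3300.9200 N
  Ry@0 = +2857.2206 N
  Ry@6 = -258.1906 N

277.142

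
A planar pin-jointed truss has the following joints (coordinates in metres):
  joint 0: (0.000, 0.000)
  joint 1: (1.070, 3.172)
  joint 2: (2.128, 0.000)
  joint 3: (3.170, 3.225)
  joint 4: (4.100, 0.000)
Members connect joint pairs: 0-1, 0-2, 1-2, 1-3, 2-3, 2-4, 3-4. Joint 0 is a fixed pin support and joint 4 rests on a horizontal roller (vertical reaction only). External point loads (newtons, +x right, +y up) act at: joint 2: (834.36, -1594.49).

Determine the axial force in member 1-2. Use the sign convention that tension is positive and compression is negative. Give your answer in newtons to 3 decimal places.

794.872

N=5 nodes, M=7 members, R=3 reactions → 2N=10, M+R=10
member 0 (0-1): L=3.3476, (cx,cy)=(0.3196,0.9475)
member 1 (0-2): L=2.1280, (cx,cy)=(1.0000,0.0000)
member 2 (1-2): L=3.3438, (cx,cy)=(0.3164,-0.9486)
member 3 (1-3): L=2.1007, (cx,cy)=(0.9997,0.0252)
member 4 (2-3): L=3.3892, (cx,cy)=(0.3075,0.9516)
member 5 (2-4): L=1.9720, (cx,cy)=(1.0000,0.0000)
member 6 (3-4): L=3.3564, (cx,cy)=(0.2771,-0.9608)
solve A·x = −loads:
  F[0-1] = -809.3686 N (compression)
  F[0-2] = +1093.0594 N (tension)
  F[1-2] = +794.8720 N (tension)
  F[1-3] = -510.3651 N (compression)
  F[2-3] = +883.2363 N (tension)
  F[2-4] = +238.6507 N (tension)
  F[3-4] = -861.3022 N (compression)
  Rx@0 = -834.3600 N
  Ry@0 = +766.9108 N
  Ry@4 = +827.5792 N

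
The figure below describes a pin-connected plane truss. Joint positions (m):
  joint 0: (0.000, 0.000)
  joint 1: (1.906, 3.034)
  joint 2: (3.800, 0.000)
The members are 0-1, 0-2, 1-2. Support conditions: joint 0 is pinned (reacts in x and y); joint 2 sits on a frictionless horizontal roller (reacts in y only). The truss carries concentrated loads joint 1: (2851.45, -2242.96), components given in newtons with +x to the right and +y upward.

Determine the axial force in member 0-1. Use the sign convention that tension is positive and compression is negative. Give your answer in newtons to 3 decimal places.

1368.394

N=3 nodes, M=3 members, R=3 reactions → 2N=6, M+R=6
member 0 (0-1): L=3.5830, (cx,cy)=(0.5320,0.8468)
member 1 (0-2): L=3.8000, (cx,cy)=(1.0000,0.0000)
member 2 (1-2): L=3.5766, (cx,cy)=(0.5295,-0.8483)
solve A·x = −loads:
  F[0-1] = +1368.3941 N (tension)
  F[0-2] = +2123.5268 N (tension)
  F[1-2] = -4010.0858 N (compression)
  Rx@0 = -2851.4500 N
  Ry@0 = -1158.7192 N
  Ry@2 = +3401.6792 N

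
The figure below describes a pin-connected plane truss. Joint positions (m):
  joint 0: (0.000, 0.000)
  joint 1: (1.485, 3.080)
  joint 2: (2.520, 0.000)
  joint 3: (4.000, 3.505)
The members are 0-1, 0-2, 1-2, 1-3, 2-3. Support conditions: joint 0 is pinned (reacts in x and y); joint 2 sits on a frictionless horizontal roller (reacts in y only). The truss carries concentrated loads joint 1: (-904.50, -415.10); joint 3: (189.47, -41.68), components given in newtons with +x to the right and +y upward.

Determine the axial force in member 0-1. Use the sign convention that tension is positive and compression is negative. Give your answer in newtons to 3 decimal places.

N=4 nodes, M=5 members, R=3 reactions → 2N=8, M+R=8
member 0 (0-1): L=3.4193, (cx,cy)=(0.4343,0.9008)
member 1 (0-2): L=2.5200, (cx,cy)=(1.0000,0.0000)
member 2 (1-2): L=3.2492, (cx,cy)=(0.3185,-0.9479)
member 3 (1-3): L=2.5507, (cx,cy)=(0.9860,0.1666)
member 4 (2-3): L=3.8047, (cx,cy)=(0.3890,0.9212)
solve A·x = −loads:
  F[0-1] = -1096.8188 N (compression)
  F[0-2] = -238.6825 N (compression)
  F[1-2] = +644.1117 N (tension)
  F[1-3] = +226.1416 N (tension)
  F[2-3] = -86.1455 N (compression)
  Rx@0 = +715.0300 N
  Ry@0 = +987.9801 N
  Ry@2 = -531.2001 N

-1096.819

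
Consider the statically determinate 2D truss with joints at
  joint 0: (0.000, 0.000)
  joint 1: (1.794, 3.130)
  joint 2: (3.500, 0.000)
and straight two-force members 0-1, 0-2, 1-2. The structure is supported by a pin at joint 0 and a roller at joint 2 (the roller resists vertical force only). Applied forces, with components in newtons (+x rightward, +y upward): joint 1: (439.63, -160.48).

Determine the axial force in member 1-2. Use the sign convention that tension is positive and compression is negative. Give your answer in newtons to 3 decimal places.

-541.444

N=3 nodes, M=3 members, R=3 reactions → 2N=6, M+R=6
member 0 (0-1): L=3.6077, (cx,cy)=(0.4973,0.8676)
member 1 (0-2): L=3.5000, (cx,cy)=(1.0000,0.0000)
member 2 (1-2): L=3.5647, (cx,cy)=(0.4786,-0.8780)
solve A·x = −loads:
  F[0-1] = +362.9949 N (tension)
  F[0-2] = +259.1225 N (tension)
  F[1-2] = -541.4437 N (compression)
  Rx@0 = -439.6300 N
  Ry@0 = -314.9323 N
  Ry@2 = +475.4123 N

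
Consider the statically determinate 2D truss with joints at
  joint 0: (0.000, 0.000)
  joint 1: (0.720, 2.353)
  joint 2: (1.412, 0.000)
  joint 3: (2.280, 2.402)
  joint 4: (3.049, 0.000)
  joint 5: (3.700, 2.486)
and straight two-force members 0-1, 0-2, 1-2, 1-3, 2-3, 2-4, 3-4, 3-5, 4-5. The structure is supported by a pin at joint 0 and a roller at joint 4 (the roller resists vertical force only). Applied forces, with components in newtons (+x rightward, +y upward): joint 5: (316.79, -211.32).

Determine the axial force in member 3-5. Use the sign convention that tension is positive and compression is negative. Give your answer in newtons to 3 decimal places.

378.644

N=6 nodes, M=9 members, R=3 reactions → 2N=12, M+R=12
member 0 (0-1): L=2.4607, (cx,cy)=(0.2926,0.9562)
member 1 (0-2): L=1.4120, (cx,cy)=(1.0000,0.0000)
member 2 (1-2): L=2.4526, (cx,cy)=(0.2821,-0.9594)
member 3 (1-3): L=1.5608, (cx,cy)=(0.9995,0.0314)
member 4 (2-3): L=2.5540, (cx,cy)=(0.3399,0.9405)
member 5 (2-4): L=1.6370, (cx,cy)=(1.0000,0.0000)
member 6 (3-4): L=2.5221, (cx,cy)=(0.3049,-0.9524)
member 7 (3-5): L=1.4225, (cx,cy)=(0.9983,0.0591)
member 8 (4-5): L=2.5698, (cx,cy)=(0.2533,0.9674)
solve A·x = −loads:
  F[0-1] = +317.3007 N (tension)
  F[0-2] = +223.9476 N (tension)
  F[1-2] = -310.3565 N (compression)
  F[1-3] = +180.4966 N (tension)
  F[2-3] = +316.5917 N (tension)
  F[2-4] = +28.7867 N (tension)
  F[3-4] = -295.1066 N (compression)
  F[3-5] = +378.6436 N (tension)
  F[4-5] = -241.5589 N (compression)
  Rx@0 = -316.7900 N
  Ry@0 = -303.4140 N
  Ry@4 = +514.7340 N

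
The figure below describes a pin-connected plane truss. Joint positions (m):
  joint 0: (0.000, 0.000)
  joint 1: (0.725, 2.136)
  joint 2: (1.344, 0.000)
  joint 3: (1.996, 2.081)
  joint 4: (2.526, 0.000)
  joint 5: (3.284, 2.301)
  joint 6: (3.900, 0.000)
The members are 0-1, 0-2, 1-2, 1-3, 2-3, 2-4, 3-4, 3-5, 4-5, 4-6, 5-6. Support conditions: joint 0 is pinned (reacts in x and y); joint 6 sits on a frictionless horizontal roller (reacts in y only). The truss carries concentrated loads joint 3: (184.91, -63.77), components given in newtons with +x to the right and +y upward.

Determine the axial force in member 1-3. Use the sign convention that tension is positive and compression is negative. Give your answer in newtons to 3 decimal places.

43.073

N=7 nodes, M=11 members, R=3 reactions → 2N=14, M+R=14
member 0 (0-1): L=2.2557, (cx,cy)=(0.3214,0.9469)
member 1 (0-2): L=1.3440, (cx,cy)=(1.0000,0.0000)
member 2 (1-2): L=2.2239, (cx,cy)=(0.2783,-0.9605)
member 3 (1-3): L=1.2722, (cx,cy)=(0.9991,-0.0432)
member 4 (2-3): L=2.1807, (cx,cy)=(0.2990,0.9543)
member 5 (2-4): L=1.1820, (cx,cy)=(1.0000,0.0000)
member 6 (3-4): L=2.1474, (cx,cy)=(0.2468,-0.9691)
member 7 (3-5): L=1.3067, (cx,cy)=(0.9857,0.1684)
member 8 (4-5): L=2.4226, (cx,cy)=(0.3129,0.9498)
member 9 (4-6): L=1.3740, (cx,cy)=(1.0000,0.0000)
member 10 (5-6): L=2.3820, (cx,cy)=(0.2586,-0.9660)
solve A·x = −loads:
  F[0-1] = +71.3173 N (tension)
  F[0-2] = +161.9879 N (tension)
  F[1-2] = -72.2506 N (compression)
  F[1-3] = +43.0727 N (tension)
  F[2-3] = +72.7217 N (tension)
  F[2-4] = +120.1352 N (tension)
  F[3-4] = -150.1385 N (compression)
  F[3-5] = -84.2833 N (compression)
  F[4-5] = +153.1851 N (tension)
  F[4-6] = +35.1511 N (tension)
  F[5-6] = -135.9270 N (compression)
  Rx@0 = -184.9100 N
  Ry@0 = -67.5332 N
  Ry@6 = +131.3032 N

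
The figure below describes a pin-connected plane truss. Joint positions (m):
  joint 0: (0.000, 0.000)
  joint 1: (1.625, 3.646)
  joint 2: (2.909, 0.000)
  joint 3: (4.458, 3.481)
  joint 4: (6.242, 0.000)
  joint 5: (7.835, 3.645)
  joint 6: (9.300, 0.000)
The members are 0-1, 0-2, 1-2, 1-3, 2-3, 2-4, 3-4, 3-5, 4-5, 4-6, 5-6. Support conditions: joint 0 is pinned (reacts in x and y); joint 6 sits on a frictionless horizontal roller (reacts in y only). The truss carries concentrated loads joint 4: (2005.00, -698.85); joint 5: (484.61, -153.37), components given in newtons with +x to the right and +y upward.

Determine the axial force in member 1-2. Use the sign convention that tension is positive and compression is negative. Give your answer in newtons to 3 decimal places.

N=7 nodes, M=11 members, R=3 reactions → 2N=14, M+R=14
member 0 (0-1): L=3.9917, (cx,cy)=(0.4071,0.9134)
member 1 (0-2): L=2.9090, (cx,cy)=(1.0000,0.0000)
member 2 (1-2): L=3.8655, (cx,cy)=(0.3322,-0.9432)
member 3 (1-3): L=2.8378, (cx,cy)=(0.9983,-0.0581)
member 4 (2-3): L=3.8101, (cx,cy)=(0.4066,0.9136)
member 5 (2-4): L=3.3330, (cx,cy)=(1.0000,0.0000)
member 6 (3-4): L=3.9115, (cx,cy)=(0.4561,-0.8899)
member 7 (3-5): L=3.3810, (cx,cy)=(0.9988,0.0485)
member 8 (4-5): L=3.9779, (cx,cy)=(0.4005,0.9163)
member 9 (4-6): L=3.0580, (cx,cy)=(1.0000,0.0000)
member 10 (5-6): L=3.9284, (cx,cy)=(0.3729,-0.9279)
solve A·x = −loads:
  F[0-1] = -70.0885 N (compression)
  F[0-2] = +2518.1424 N (tension)
  F[1-2] = +71.0917 N (tension)
  F[1-3] = -52.2354 N (compression)
  F[2-3] = -73.3944 N (compression)
  F[2-4] = +2571.5956 N (tension)
  F[3-4] = +65.8233 N (tension)
  F[3-5] = -112.1389 N (compression)
  F[4-5] = +698.7476 N (tension)
  F[4-6] = +316.7945 N (tension)
  F[5-6] = -849.4829 N (compression)
  Rx@0 = -2489.6100 N
  Ry@0 = +64.0179 N
  Ry@6 = +788.2021 N

71.092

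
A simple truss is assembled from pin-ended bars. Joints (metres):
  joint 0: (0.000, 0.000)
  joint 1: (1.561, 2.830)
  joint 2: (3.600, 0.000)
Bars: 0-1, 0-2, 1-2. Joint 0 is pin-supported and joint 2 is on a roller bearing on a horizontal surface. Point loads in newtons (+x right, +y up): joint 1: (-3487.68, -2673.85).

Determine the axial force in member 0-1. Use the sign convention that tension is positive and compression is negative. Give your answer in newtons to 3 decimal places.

-4860.679

N=3 nodes, M=3 members, R=3 reactions → 2N=6, M+R=6
member 0 (0-1): L=3.2320, (cx,cy)=(0.4830,0.8756)
member 1 (0-2): L=3.6000, (cx,cy)=(1.0000,0.0000)
member 2 (1-2): L=3.4880, (cx,cy)=(0.5846,-0.8113)
solve A·x = −loads:
  F[0-1] = -4860.6785 N (compression)
  F[0-2] = -1140.0337 N (compression)
  F[1-2] = +1950.2122 N (tension)
  Rx@0 = +3487.6800 N
  Ry@0 = +4256.1429 N
  Ry@2 = -1582.2929 N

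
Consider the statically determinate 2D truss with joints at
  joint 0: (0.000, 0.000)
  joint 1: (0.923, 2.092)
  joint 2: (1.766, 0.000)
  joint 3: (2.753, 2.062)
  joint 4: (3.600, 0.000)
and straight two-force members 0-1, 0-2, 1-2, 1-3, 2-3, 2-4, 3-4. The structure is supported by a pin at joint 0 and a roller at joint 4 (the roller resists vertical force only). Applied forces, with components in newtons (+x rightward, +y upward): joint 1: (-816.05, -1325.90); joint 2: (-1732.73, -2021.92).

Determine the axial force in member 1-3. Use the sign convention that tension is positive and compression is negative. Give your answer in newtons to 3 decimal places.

-756.931

N=5 nodes, M=7 members, R=3 reactions → 2N=10, M+R=10
member 0 (0-1): L=2.2866, (cx,cy)=(0.4037,0.9149)
member 1 (0-2): L=1.7660, (cx,cy)=(1.0000,0.0000)
member 2 (1-2): L=2.2555, (cx,cy)=(0.3738,-0.9275)
member 3 (1-3): L=1.8302, (cx,cy)=(0.9999,-0.0164)
member 4 (2-3): L=2.2860, (cx,cy)=(0.4317,0.9020)
member 5 (2-4): L=1.8340, (cx,cy)=(1.0000,0.0000)
member 6 (3-4): L=2.2292, (cx,cy)=(0.3800,-0.9250)
solve A·x = −loads:
  F[0-1] = -2721.8308 N (compression)
  F[0-2] = -1450.0810 N (compression)
  F[1-2] = +1268.6792 N (tension)
  F[1-3] = -756.9312 N (compression)
  F[2-3] = +937.0215 N (tension)
  F[2-4] = +352.2708 N (tension)
  F[3-4] = -927.1261 N (compression)
  Rx@0 = +2548.7800 N
  Ry@0 = +2490.2256 N
  Ry@4 = +857.5944 N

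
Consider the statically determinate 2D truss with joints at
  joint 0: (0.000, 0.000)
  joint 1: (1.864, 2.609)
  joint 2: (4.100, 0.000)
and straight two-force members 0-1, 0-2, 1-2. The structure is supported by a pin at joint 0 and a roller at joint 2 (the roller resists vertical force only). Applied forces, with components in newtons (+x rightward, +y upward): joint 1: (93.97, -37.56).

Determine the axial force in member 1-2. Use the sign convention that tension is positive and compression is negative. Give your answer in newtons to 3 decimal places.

-101.242

N=3 nodes, M=3 members, R=3 reactions → 2N=6, M+R=6
member 0 (0-1): L=3.2065, (cx,cy)=(0.5813,0.8137)
member 1 (0-2): L=4.1000, (cx,cy)=(1.0000,0.0000)
member 2 (1-2): L=3.4361, (cx,cy)=(0.6507,-0.7593)
solve A·x = −loads:
  F[0-1] = +48.3157 N (tension)
  F[0-2] = +65.8828 N (tension)
  F[1-2] = -101.2423 N (compression)
  Rx@0 = -93.9700 N
  Ry@0 = -39.3131 N
  Ry@2 = +76.8731 N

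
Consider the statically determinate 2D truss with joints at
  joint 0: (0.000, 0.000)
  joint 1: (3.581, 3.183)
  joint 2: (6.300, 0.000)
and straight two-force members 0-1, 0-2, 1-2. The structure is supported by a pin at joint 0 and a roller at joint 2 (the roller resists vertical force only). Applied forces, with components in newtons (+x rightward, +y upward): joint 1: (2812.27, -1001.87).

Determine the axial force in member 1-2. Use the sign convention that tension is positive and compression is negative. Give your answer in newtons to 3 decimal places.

N=3 nodes, M=3 members, R=3 reactions → 2N=6, M+R=6
member 0 (0-1): L=4.7911, (cx,cy)=(0.7474,0.6644)
member 1 (0-2): L=6.3000, (cx,cy)=(1.0000,0.0000)
member 2 (1-2): L=4.1862, (cx,cy)=(0.6495,-0.7604)
solve A·x = −loads:
  F[0-1] = +1487.8757 N (tension)
  F[0-2] = +1700.2007 N (tension)
  F[1-2] = -2617.6596 N (compression)
  Rx@0 = -2812.2700 N
  Ry@0 = -988.4716 N
  Ry@2 = +1990.3416 N

-2617.660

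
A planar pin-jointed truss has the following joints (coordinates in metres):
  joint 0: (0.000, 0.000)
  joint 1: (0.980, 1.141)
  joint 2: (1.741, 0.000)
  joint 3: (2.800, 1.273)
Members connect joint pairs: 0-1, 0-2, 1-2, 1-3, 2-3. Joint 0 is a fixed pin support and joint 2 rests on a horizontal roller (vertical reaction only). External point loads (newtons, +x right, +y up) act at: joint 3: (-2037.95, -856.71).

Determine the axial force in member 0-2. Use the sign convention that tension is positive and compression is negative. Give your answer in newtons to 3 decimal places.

N=4 nodes, M=5 members, R=3 reactions → 2N=8, M+R=8
member 0 (0-1): L=1.5041, (cx,cy)=(0.6516,0.7586)
member 1 (0-2): L=1.7410, (cx,cy)=(1.0000,0.0000)
member 2 (1-2): L=1.3715, (cx,cy)=(0.5549,-0.8319)
member 3 (1-3): L=1.8248, (cx,cy)=(0.9974,0.0723)
member 4 (2-3): L=1.6559, (cx,cy)=(0.6395,0.7688)
solve A·x = −loads:
  F[0-1] = -1277.3737 N (compression)
  F[0-2] = -1205.6675 N (compression)
  F[1-2] = +1041.8147 N (tension)
  F[1-3] = -1414.0571 N (compression)
  F[2-3] = -981.3405 N (compression)
  Rx@0 = +2037.9500 N
  Ry@0 = +969.0146 N
  Ry@2 = -112.3046 N

-1205.668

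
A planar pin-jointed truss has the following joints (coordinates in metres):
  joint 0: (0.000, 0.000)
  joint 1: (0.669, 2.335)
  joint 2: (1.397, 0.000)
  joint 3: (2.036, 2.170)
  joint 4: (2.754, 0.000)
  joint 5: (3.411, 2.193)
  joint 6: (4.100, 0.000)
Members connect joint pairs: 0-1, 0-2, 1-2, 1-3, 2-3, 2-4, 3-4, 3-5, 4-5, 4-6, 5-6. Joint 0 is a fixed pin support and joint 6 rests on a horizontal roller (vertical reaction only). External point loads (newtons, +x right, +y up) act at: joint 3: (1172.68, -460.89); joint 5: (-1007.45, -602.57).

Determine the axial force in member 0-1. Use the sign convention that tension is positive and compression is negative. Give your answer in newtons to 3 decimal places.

N=7 nodes, M=11 members, R=3 reactions → 2N=14, M+R=14
member 0 (0-1): L=2.4289, (cx,cy)=(0.2754,0.9613)
member 1 (0-2): L=1.3970, (cx,cy)=(1.0000,0.0000)
member 2 (1-2): L=2.4459, (cx,cy)=(0.2976,-0.9547)
member 3 (1-3): L=1.3769, (cx,cy)=(0.9928,-0.1198)
member 4 (2-3): L=2.2621, (cx,cy)=(0.2825,0.9593)
member 5 (2-4): L=1.3570, (cx,cy)=(1.0000,0.0000)
member 6 (3-4): L=2.2857, (cx,cy)=(0.3141,-0.9494)
member 7 (3-5): L=1.3752, (cx,cy)=(0.9999,0.0167)
member 8 (4-5): L=2.2893, (cx,cy)=(0.2870,0.9579)
member 9 (4-6): L=1.3460, (cx,cy)=(1.0000,0.0000)
member 10 (5-6): L=2.2987, (cx,cy)=(0.2997,-0.9540)
solve A·x = −loads:
  F[0-1] = -261.5987 N (compression)
  F[0-2] = +237.2816 N (tension)
  F[1-2] = +283.1863 N (tension)
  F[1-3] = -157.4757 N (compression)
  F[2-3] = -281.8290 N (compression)
  F[2-4] = +401.1813 N (tension)
  F[3-4] = -244.0430 N (compression)
  F[3-5] = -1332.1571 N (compression)
  F[4-5] = +241.8639 N (tension)
  F[4-6] = +255.1089 N (tension)
  F[5-6] = -851.1118 N (compression)
  Rx@0 = -165.2300 N
  Ry@0 = +251.4805 N
  Ry@6 = +811.9795 N

-261.599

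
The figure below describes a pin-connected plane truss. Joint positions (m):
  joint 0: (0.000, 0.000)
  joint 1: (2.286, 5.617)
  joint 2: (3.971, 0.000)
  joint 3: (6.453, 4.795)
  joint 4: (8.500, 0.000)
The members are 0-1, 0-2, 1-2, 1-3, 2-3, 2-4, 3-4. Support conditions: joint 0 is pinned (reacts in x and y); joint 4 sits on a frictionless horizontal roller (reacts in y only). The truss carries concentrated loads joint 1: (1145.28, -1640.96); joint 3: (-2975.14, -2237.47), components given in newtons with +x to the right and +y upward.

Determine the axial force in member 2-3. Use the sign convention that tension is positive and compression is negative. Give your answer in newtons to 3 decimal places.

N=5 nodes, M=7 members, R=3 reactions → 2N=10, M+R=10
member 0 (0-1): L=6.0644, (cx,cy)=(0.3770,0.9262)
member 1 (0-2): L=3.9710, (cx,cy)=(1.0000,0.0000)
member 2 (1-2): L=5.8643, (cx,cy)=(0.2873,-0.9578)
member 3 (1-3): L=4.2473, (cx,cy)=(0.9811,-0.1935)
member 4 (2-3): L=5.3993, (cx,cy)=(0.4597,0.8881)
member 5 (2-4): L=4.5290, (cx,cy)=(1.0000,0.0000)
member 6 (3-4): L=5.2137, (cx,cy)=(0.3926,-0.9197)
solve A·x = −loads:
  F[0-1] = -2871.8265 N (compression)
  F[0-2] = -747.3066 N (compression)
  F[1-2] = +1618.4714 N (tension)
  F[1-3] = -2744.7665 N (compression)
  F[2-3] = -1745.5894 N (compression)
  F[2-4] = +520.1622 N (tension)
  F[3-4] = -1324.8404 N (compression)
  Rx@0 = +1829.8600 N
  Ry@0 = +2659.9747 N
  Ry@4 = +1218.4553 N

-1745.589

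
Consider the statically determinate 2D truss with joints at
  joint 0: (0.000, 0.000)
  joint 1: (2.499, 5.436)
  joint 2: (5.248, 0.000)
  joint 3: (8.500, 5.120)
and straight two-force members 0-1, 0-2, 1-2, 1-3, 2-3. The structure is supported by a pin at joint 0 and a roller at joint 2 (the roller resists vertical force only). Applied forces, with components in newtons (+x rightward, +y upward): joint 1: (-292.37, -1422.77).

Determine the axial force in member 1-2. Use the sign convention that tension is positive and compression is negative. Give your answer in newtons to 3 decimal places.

-419.835

N=4 nodes, M=5 members, R=3 reactions → 2N=8, M+R=8
member 0 (0-1): L=5.9829, (cx,cy)=(0.4177,0.9086)
member 1 (0-2): L=5.2480, (cx,cy)=(1.0000,0.0000)
member 2 (1-2): L=6.0916, (cx,cy)=(0.4513,-0.8924)
member 3 (1-3): L=6.0093, (cx,cy)=(0.9986,-0.0526)
member 4 (2-3): L=6.0655, (cx,cy)=(0.5361,0.8441)
solve A·x = −loads:
  F[0-1] = -1153.5651 N (compression)
  F[0-2] = +189.4630 N (tension)
  F[1-2] = -419.8346 N (compression)
  F[1-3] = +0.0000 N (tension)
  F[2-3] = -0.0000 N (compression)
  Rx@0 = +292.3700 N
  Ry@0 = +1048.1170 N
  Ry@2 = +374.6530 N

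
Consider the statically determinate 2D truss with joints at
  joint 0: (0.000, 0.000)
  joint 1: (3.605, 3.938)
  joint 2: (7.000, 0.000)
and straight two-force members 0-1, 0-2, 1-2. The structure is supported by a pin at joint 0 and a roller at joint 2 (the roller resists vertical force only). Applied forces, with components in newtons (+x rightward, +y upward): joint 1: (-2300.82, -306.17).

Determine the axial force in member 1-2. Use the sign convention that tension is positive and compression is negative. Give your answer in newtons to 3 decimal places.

N=3 nodes, M=3 members, R=3 reactions → 2N=6, M+R=6
member 0 (0-1): L=5.3389, (cx,cy)=(0.6752,0.7376)
member 1 (0-2): L=7.0000, (cx,cy)=(1.0000,0.0000)
member 2 (1-2): L=5.1994, (cx,cy)=(0.6530,-0.7574)
solve A·x = −loads:
  F[0-1] = -1956.1530 N (compression)
  F[0-2] = -979.9619 N (compression)
  F[1-2] = +1500.8024 N (tension)
  Rx@0 = +2300.8200 N
  Ry@0 = +1442.8680 N
  Ry@2 = -1136.6980 N

1500.802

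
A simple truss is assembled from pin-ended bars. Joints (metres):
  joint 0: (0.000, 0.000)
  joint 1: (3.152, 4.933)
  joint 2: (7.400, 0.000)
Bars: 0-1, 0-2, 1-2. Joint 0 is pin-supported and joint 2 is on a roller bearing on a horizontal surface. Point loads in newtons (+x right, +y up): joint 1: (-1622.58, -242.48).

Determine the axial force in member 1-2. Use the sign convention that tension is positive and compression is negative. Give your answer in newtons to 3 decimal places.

N=3 nodes, M=3 members, R=3 reactions → 2N=6, M+R=6
member 0 (0-1): L=5.8540, (cx,cy)=(0.5384,0.8427)
member 1 (0-2): L=7.4000, (cx,cy)=(1.0000,0.0000)
member 2 (1-2): L=6.5100, (cx,cy)=(0.6525,-0.7578)
solve A·x = −loads:
  F[0-1] = -1448.7831 N (compression)
  F[0-2] = -842.5073 N (compression)
  F[1-2] = +1291.1288 N (tension)
  Rx@0 = +1622.5800 N
  Ry@0 = +1220.8435 N
  Ry@2 = -978.3635 N

1291.129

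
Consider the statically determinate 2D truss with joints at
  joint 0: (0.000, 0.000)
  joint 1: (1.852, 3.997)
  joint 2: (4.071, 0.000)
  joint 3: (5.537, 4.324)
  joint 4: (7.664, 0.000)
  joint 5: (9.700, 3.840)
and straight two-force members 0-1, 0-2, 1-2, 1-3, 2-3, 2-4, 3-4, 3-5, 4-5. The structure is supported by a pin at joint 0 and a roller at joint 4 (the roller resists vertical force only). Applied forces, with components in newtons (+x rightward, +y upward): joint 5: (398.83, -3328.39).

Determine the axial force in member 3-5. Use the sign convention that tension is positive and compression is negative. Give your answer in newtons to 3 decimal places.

2051.672

N=6 nodes, M=9 members, R=3 reactions → 2N=12, M+R=12
member 0 (0-1): L=4.4052, (cx,cy)=(0.4204,0.9073)
member 1 (0-2): L=4.0710, (cx,cy)=(1.0000,0.0000)
member 2 (1-2): L=4.5716, (cx,cy)=(0.4854,-0.8743)
member 3 (1-3): L=3.6995, (cx,cy)=(0.9961,0.0884)
member 4 (2-3): L=4.5658, (cx,cy)=(0.3211,0.9471)
member 5 (2-4): L=3.5930, (cx,cy)=(1.0000,0.0000)
member 6 (3-4): L=4.8188, (cx,cy)=(0.4414,-0.8973)
member 7 (3-5): L=4.1910, (cx,cy)=(0.9933,-0.1155)
member 8 (4-5): L=4.3464, (cx,cy)=(0.4684,0.8835)
solve A·x = −loads:
  F[0-1] = +1194.7570 N (tension)
  F[0-2] = -103.4588 N (compression)
  F[1-2] = -1133.0948 N (compression)
  F[1-3] = +1056.4086 N (tension)
  F[2-3] = +1046.0552 N (tension)
  F[2-4] = -989.3173 N (compression)
  F[3-4] = -1472.1494 N (compression)
  F[3-5] = +2051.6717 N (tension)
  F[4-5] = -3499.1118 N (compression)
  Rx@0 = -398.8300 N
  Ry@0 = -1084.0435 N
  Ry@4 = +4412.4335 N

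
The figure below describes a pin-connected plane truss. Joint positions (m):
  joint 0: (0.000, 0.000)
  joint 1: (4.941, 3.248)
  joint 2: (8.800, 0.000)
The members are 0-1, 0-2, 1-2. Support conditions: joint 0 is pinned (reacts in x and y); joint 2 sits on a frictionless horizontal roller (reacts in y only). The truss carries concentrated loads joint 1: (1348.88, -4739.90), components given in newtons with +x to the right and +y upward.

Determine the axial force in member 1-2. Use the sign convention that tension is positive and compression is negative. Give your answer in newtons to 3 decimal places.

-4906.053

N=3 nodes, M=3 members, R=3 reactions → 2N=6, M+R=6
member 0 (0-1): L=5.9130, (cx,cy)=(0.8356,0.5493)
member 1 (0-2): L=8.8000, (cx,cy)=(1.0000,0.0000)
member 2 (1-2): L=5.0439, (cx,cy)=(0.7651,-0.6439)
solve A·x = −loads:
  F[0-1] = -2877.6381 N (compression)
  F[0-2] = +3753.5018 N (tension)
  F[1-2] = -4906.0529 N (compression)
  Rx@0 = -1348.8800 N
  Ry@0 = +1580.6945 N
  Ry@2 = +3159.2055 N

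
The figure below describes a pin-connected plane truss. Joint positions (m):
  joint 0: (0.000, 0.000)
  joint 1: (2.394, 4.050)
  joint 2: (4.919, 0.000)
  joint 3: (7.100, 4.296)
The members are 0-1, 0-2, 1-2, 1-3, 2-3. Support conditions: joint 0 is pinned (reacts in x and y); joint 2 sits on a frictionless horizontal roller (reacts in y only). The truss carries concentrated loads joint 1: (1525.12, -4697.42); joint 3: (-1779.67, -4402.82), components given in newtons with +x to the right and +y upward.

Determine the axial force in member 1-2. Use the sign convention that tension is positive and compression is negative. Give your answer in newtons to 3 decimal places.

N=4 nodes, M=5 members, R=3 reactions → 2N=8, M+R=8
member 0 (0-1): L=4.7047, (cx,cy)=(0.5089,0.8609)
member 1 (0-2): L=4.9190, (cx,cy)=(1.0000,0.0000)
member 2 (1-2): L=4.7726, (cx,cy)=(0.5291,-0.8486)
member 3 (1-3): L=4.7124, (cx,cy)=(0.9986,0.0522)
member 4 (2-3): L=4.8179, (cx,cy)=(0.4527,0.8917)
solve A·x = −loads:
  F[0-1] = -880.1845 N (compression)
  F[0-2] = +193.3391 N (tension)
  F[1-2] = -4613.8497 N (compression)
  F[1-3] = +468.6189 N (tension)
  F[2-3] = -4965.1551 N (compression)
  Rx@0 = +254.5500 N
  Ry@0 = +757.7071 N
  Ry@2 = +8342.5329 N

-4613.850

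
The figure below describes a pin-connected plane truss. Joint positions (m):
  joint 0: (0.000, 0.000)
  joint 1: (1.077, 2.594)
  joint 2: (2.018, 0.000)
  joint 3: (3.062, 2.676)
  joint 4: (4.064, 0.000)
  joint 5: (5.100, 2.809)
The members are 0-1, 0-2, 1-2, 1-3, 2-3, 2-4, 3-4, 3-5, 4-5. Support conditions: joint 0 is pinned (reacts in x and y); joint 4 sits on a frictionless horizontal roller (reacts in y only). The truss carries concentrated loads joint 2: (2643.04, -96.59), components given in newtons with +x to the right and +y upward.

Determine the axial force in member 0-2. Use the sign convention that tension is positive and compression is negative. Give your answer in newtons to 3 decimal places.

N=6 nodes, M=9 members, R=3 reactions → 2N=12, M+R=12
member 0 (0-1): L=2.8087, (cx,cy)=(0.3835,0.9236)
member 1 (0-2): L=2.0180, (cx,cy)=(1.0000,0.0000)
member 2 (1-2): L=2.7594, (cx,cy)=(0.3410,-0.9401)
member 3 (1-3): L=1.9867, (cx,cy)=(0.9991,0.0413)
member 4 (2-3): L=2.8724, (cx,cy)=(0.3635,0.9316)
member 5 (2-4): L=2.0460, (cx,cy)=(1.0000,0.0000)
member 6 (3-4): L=2.8574, (cx,cy)=(0.3507,-0.9365)
member 7 (3-5): L=2.0423, (cx,cy)=(0.9979,0.0651)
member 8 (4-5): L=2.9940, (cx,cy)=(0.3460,0.9382)
solve A·x = −loads:
  F[0-1] = -52.6525 N (compression)
  F[0-2] = +2663.2297 N (tension)
  F[1-2] = +50.0906 N (tension)
  F[1-3] = -37.3032 N (compression)
  F[2-3] = +53.1358 N (tension)
  F[2-4] = +17.9590 N (tension)
  F[3-4] = -51.2143 N (compression)
  F[3-5] = +0.0000 N (tension)
  F[4-5] = -0.0000 N (compression)
  Rx@0 = -2643.0400 N
  Ry@0 = +48.6277 N
  Ry@4 = +47.9623 N

2663.230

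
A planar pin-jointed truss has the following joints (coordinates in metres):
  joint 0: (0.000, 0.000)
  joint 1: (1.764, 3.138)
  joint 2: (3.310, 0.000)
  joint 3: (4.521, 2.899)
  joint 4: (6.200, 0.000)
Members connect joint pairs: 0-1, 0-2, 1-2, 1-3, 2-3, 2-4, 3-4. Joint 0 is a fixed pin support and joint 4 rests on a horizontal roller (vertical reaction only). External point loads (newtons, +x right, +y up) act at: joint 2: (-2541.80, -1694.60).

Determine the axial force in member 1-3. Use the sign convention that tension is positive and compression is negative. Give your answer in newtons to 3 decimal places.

-873.635

N=5 nodes, M=7 members, R=3 reactions → 2N=10, M+R=10
member 0 (0-1): L=3.5998, (cx,cy)=(0.4900,0.8717)
member 1 (0-2): L=3.3100, (cx,cy)=(1.0000,0.0000)
member 2 (1-2): L=3.4982, (cx,cy)=(0.4419,-0.8970)
member 3 (1-3): L=2.7673, (cx,cy)=(0.9963,-0.0864)
member 4 (2-3): L=3.1418, (cx,cy)=(0.3855,0.9227)
member 5 (2-4): L=2.8900, (cx,cy)=(1.0000,0.0000)
member 6 (3-4): L=3.3501, (cx,cy)=(0.5012,-0.8653)
solve A·x = −loads:
  F[0-1] = -906.1536 N (compression)
  F[0-2] = -2097.7632 N (compression)
  F[1-2] = +964.6746 N (tension)
  F[1-3] = -873.6351 N (compression)
  F[2-3] = +898.6901 N (tension)
  F[2-4] = +523.9695 N (tension)
  F[3-4] = -1045.4769 N (compression)
  Rx@0 = +2541.8000 N
  Ry@0 = +789.9023 N
  Ry@4 = +904.6977 N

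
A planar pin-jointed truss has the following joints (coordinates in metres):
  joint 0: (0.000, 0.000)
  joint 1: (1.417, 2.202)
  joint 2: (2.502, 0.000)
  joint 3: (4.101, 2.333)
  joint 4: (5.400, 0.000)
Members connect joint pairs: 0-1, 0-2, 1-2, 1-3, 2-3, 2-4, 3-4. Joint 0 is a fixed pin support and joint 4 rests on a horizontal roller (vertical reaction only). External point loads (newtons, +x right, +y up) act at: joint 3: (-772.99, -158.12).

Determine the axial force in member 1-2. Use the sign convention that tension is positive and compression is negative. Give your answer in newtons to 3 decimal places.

N=5 nodes, M=7 members, R=3 reactions → 2N=10, M+R=10
member 0 (0-1): L=2.6185, (cx,cy)=(0.5411,0.8409)
member 1 (0-2): L=2.5020, (cx,cy)=(1.0000,0.0000)
member 2 (1-2): L=2.4548, (cx,cy)=(0.4420,-0.8970)
member 3 (1-3): L=2.6872, (cx,cy)=(0.9988,0.0487)
member 4 (2-3): L=2.8284, (cx,cy)=(0.5653,0.8249)
member 5 (2-4): L=2.8980, (cx,cy)=(1.0000,0.0000)
member 6 (3-4): L=2.6703, (cx,cy)=(0.4865,-0.8737)
solve A·x = −loads:
  F[0-1] = -442.3636 N (compression)
  F[0-2] = -533.6078 N (compression)
  F[1-2] = +392.2452 N (tension)
  F[1-3] = -413.2427 N (compression)
  F[2-3] = -426.5611 N (compression)
  F[2-4] = -119.0854 N (compression)
  F[3-4] = +244.7952 N (tension)
  Rx@0 = +772.9900 N
  Ry@0 = +371.9970 N
  Ry@4 = -213.8770 N

392.245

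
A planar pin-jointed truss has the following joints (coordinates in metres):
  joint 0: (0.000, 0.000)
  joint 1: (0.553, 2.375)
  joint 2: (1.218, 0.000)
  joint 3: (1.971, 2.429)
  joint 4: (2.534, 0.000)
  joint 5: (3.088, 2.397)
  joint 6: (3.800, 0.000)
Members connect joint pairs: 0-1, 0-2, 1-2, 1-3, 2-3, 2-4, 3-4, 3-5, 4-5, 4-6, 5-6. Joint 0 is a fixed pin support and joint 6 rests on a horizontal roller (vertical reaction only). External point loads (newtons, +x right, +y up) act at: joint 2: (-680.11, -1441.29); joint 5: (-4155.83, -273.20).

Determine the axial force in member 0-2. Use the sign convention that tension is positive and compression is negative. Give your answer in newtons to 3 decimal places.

N=7 nodes, M=11 members, R=3 reactions → 2N=14, M+R=14
member 0 (0-1): L=2.4385, (cx,cy)=(0.2268,0.9739)
member 1 (0-2): L=1.2180, (cx,cy)=(1.0000,0.0000)
member 2 (1-2): L=2.4663, (cx,cy)=(0.2696,-0.9630)
member 3 (1-3): L=1.4190, (cx,cy)=(0.9993,0.0381)
member 4 (2-3): L=2.5430, (cx,cy)=(0.2961,0.9552)
member 5 (2-4): L=1.3160, (cx,cy)=(1.0000,0.0000)
member 6 (3-4): L=2.4934, (cx,cy)=(0.2258,-0.9742)
member 7 (3-5): L=1.1175, (cx,cy)=(0.9996,-0.0286)
member 8 (4-5): L=2.4602, (cx,cy)=(0.2252,0.9743)
member 9 (4-6): L=1.2660, (cx,cy)=(1.0000,0.0000)
member 10 (5-6): L=2.5005, (cx,cy)=(0.2847,-0.9586)
solve A·x = −loads:
  F[0-1] = -3749.6513 N (compression)
  F[0-2] = -3985.6096 N (compression)
  F[1-2] = +3719.1331 N (tension)
  F[1-3] = -1854.4632 N (compression)
  F[2-3] = -2240.5773 N (compression)
  F[2-4] = -1639.2698 N (compression)
  F[3-4] = +2358.9467 N (tension)
  F[3-5] = -3050.4536 N (compression)
  F[4-5] = -2358.6045 N (compression)
  F[4-6] = -575.5026 N (compression)
  F[5-6] = +2021.1381 N (tension)
  Rx@0 = +4835.9400 N
  Ry@0 = +3651.9615 N
  Ry@6 = -1937.4715 N

-3985.610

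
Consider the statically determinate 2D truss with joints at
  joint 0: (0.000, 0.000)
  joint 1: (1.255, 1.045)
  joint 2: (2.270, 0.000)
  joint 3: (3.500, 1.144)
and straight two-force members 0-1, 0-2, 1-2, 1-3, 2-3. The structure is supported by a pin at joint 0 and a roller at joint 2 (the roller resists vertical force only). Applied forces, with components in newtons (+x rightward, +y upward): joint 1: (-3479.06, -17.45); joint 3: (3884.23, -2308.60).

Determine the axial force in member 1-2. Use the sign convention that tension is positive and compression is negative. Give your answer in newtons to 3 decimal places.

N=4 nodes, M=5 members, R=3 reactions → 2N=8, M+R=8
member 0 (0-1): L=1.6331, (cx,cy)=(0.7685,0.6399)
member 1 (0-2): L=2.2700, (cx,cy)=(1.0000,0.0000)
member 2 (1-2): L=1.4568, (cx,cy)=(0.6967,-0.7173)
member 3 (1-3): L=2.2472, (cx,cy)=(0.9990,0.0441)
member 4 (2-3): L=1.6798, (cx,cy)=(0.7322,0.6810)
solve A·x = −loads:
  F[0-1] = +2498.9470 N (tension)
  F[0-2] = -1515.2012 N (compression)
  F[1-2] = -1842.6236 N (compression)
  F[1-3] = +6689.7471 N (tension)
  F[2-3] = -3822.5370 N (compression)
  Rx@0 = -405.1700 N
  Ry@0 = -1599.0342 N
  Ry@2 = +3925.0842 N

-1842.624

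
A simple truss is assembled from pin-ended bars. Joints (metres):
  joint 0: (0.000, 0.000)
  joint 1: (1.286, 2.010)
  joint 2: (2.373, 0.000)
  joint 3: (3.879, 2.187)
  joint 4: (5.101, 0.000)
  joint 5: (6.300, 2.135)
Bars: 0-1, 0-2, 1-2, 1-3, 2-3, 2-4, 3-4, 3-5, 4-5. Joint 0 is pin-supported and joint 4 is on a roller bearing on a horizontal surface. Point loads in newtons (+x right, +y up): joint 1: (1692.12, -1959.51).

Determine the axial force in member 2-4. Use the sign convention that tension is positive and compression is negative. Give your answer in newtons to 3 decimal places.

648.588

N=6 nodes, M=9 members, R=3 reactions → 2N=12, M+R=12
member 0 (0-1): L=2.3862, (cx,cy)=(0.5389,0.8423)
member 1 (0-2): L=2.3730, (cx,cy)=(1.0000,0.0000)
member 2 (1-2): L=2.2851, (cx,cy)=(0.4757,-0.8796)
member 3 (1-3): L=2.5990, (cx,cy)=(0.9977,0.0681)
member 4 (2-3): L=2.6554, (cx,cy)=(0.5672,0.8236)
member 5 (2-4): L=2.7280, (cx,cy)=(1.0000,0.0000)
member 6 (3-4): L=2.5052, (cx,cy)=(0.4878,-0.8730)
member 7 (3-5): L=2.4216, (cx,cy)=(0.9998,-0.0215)
member 8 (4-5): L=2.4486, (cx,cy)=(0.4897,0.8719)
solve A·x = −loads:
  F[0-1] = -948.2302 N (compression)
  F[0-2] = +2203.1542 N (tension)
  F[1-2] = -1437.5433 N (compression)
  F[1-3] = -1522.8635 N (compression)
  F[2-3] = +1535.2851 N (tension)
  F[2-4] = +648.5879 N (tension)
  F[3-4] = -1329.6822 N (compression)
  F[3-5] = +0.0000 N (tension)
  F[4-5] = -0.0000 N (compression)
  Rx@0 = -1692.1200 N
  Ry@0 = +798.7394 N
  Ry@4 = +1160.7706 N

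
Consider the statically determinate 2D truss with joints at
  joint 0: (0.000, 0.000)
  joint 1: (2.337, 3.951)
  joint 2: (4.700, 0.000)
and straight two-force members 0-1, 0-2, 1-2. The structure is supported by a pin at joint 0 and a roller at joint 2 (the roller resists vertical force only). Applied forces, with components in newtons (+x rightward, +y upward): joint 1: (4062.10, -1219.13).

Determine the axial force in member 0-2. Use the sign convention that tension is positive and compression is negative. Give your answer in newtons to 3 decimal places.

N=3 nodes, M=3 members, R=3 reactions → 2N=6, M+R=6
member 0 (0-1): L=4.5904, (cx,cy)=(0.5091,0.8607)
member 1 (0-2): L=4.7000, (cx,cy)=(1.0000,0.0000)
member 2 (1-2): L=4.6037, (cx,cy)=(0.5133,-0.8582)
solve A·x = −loads:
  F[0-1] = +3255.2604 N (tension)
  F[0-2] = +2404.8353 N (tension)
  F[1-2] = -4685.2182 N (compression)
  Rx@0 = -4062.1000 N
  Ry@0 = -2801.8198 N
  Ry@2 = +4020.9498 N

2404.835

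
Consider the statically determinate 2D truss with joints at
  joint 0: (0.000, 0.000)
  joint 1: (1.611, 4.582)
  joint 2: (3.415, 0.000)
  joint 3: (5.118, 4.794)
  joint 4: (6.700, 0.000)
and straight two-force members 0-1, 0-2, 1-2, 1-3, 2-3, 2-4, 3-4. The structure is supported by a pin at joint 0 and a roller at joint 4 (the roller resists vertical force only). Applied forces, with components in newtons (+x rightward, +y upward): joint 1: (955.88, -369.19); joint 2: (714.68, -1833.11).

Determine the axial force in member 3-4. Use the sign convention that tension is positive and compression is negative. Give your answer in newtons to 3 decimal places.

-1765.759

N=5 nodes, M=7 members, R=3 reactions → 2N=10, M+R=10
member 0 (0-1): L=4.8570, (cx,cy)=(0.3317,0.9434)
member 1 (0-2): L=3.4150, (cx,cy)=(1.0000,0.0000)
member 2 (1-2): L=4.9243, (cx,cy)=(0.3663,-0.9305)
member 3 (1-3): L=3.5134, (cx,cy)=(0.9982,0.0603)
member 4 (2-3): L=5.0875, (cx,cy)=(0.3347,0.9423)
member 5 (2-4): L=3.2850, (cx,cy)=(1.0000,0.0000)
member 6 (3-4): L=5.0483, (cx,cy)=(0.3134,-0.9496)
solve A·x = −loads:
  F[0-1] = -557.0158 N (compression)
  F[0-2] = +1855.3160 N (tension)
  F[1-2] = +91.6838 N (tension)
  F[1-3] = -1176.3673 N (compression)
  F[2-3] = +1854.8041 N (tension)
  F[2-4] = +553.3428 N (tension)
  F[3-4] = -1765.7592 N (compression)
  Rx@0 = -1670.5600 N
  Ry@0 = +525.4824 N
  Ry@4 = +1676.8176 N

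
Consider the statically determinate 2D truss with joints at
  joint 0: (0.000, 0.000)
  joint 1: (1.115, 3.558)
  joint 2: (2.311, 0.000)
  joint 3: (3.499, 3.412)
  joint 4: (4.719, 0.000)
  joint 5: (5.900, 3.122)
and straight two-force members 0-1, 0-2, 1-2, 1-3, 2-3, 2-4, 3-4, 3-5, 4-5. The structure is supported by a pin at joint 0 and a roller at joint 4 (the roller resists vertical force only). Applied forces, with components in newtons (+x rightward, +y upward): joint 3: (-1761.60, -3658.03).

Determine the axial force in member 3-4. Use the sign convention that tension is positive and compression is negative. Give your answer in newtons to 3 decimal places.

-1527.823

N=6 nodes, M=9 members, R=3 reactions → 2N=12, M+R=12
member 0 (0-1): L=3.7286, (cx,cy)=(0.2990,0.9542)
member 1 (0-2): L=2.3110, (cx,cy)=(1.0000,0.0000)
member 2 (1-2): L=3.7536, (cx,cy)=(0.3186,-0.9479)
member 3 (1-3): L=2.3885, (cx,cy)=(0.9981,-0.0611)
member 4 (2-3): L=3.6129, (cx,cy)=(0.3288,0.9444)
member 5 (2-4): L=2.4080, (cx,cy)=(1.0000,0.0000)
member 6 (3-4): L=3.6236, (cx,cy)=(0.3367,-0.9416)
member 7 (3-5): L=2.4185, (cx,cy)=(0.9928,-0.1199)
member 8 (4-5): L=3.3379, (cx,cy)=(0.3538,0.9353)
solve A·x = −loads:
  F[0-1] = -2325.8334 N (compression)
  F[0-2] = -1066.0864 N (compression)
  F[1-2] = +2436.5340 N (tension)
  F[1-3] = -1474.6104 N (compression)
  F[2-3] = -2445.5353 N (compression)
  F[2-4] = +514.3967 N (tension)
  F[3-4] = -1527.8232 N (compression)
  F[3-5] = -0.0000 N (compression)
  F[4-5] = +0.0000 N (tension)
  Rx@0 = +1761.6000 N
  Ry@0 = +2219.4058 N
  Ry@4 = +1438.6242 N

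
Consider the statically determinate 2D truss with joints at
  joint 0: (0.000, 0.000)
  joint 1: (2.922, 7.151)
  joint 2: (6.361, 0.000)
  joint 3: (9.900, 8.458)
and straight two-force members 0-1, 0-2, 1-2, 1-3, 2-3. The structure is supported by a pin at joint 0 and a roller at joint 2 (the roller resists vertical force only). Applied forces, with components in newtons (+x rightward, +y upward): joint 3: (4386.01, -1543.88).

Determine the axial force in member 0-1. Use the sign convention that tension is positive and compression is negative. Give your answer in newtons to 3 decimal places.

7227.898

N=4 nodes, M=5 members, R=3 reactions → 2N=8, M+R=8
member 0 (0-1): L=7.7250, (cx,cy)=(0.3783,0.9257)
member 1 (0-2): L=6.3610, (cx,cy)=(1.0000,0.0000)
member 2 (1-2): L=7.9350, (cx,cy)=(0.4334,-0.9012)
member 3 (1-3): L=7.0993, (cx,cy)=(0.9829,0.1841)
member 4 (2-3): L=9.1685, (cx,cy)=(0.3860,0.9225)
solve A·x = −loads:
  F[0-1] = +7227.8980 N (tension)
  F[0-2] = +1652.0231 N (tension)
  F[1-2] = -6289.6211 N (compression)
  F[1-3] = +5554.8485 N (tension)
  F[2-3] = -2782.1478 N (compression)
  Rx@0 = -4386.0100 N
  Ry@0 = -6690.8763 N
  Ry@2 = +8234.7563 N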